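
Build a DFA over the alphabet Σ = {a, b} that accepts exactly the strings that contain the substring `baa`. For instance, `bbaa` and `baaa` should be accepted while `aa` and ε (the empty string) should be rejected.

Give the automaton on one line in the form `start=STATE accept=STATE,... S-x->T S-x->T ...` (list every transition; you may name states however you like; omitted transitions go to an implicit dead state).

States q0..q2 record the length of the longest prefix of `baa` that matches the current input suffix. Reaching q3 means `baa` has been seen, and we stay there forever. Accept from q3.
        a   b  
>  q0   q0  q1 
   q1   q2  q1 
   q2   q3  q1 
 * q3   q3  q3 
(> = start, * = accepting)

start=q0 accept=q3 q0-a->q0 q0-b->q1 q1-a->q2 q1-b->q1 q2-a->q3 q2-b->q1 q3-a->q3 q3-b->q3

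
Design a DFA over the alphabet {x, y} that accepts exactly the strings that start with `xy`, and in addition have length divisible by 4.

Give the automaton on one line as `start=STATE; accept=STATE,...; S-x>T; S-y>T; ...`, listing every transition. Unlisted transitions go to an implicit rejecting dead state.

start=q0; accept=q5; q0-x>q1; q0-y>q2; q1-x>q2; q1-y>q3; q2-x>q2; q2-y>q2; q3-x>q4; q3-y>q4; q4-x>q5; q4-y>q5; q5-x>q6; q5-y>q6; q6-x>q3; q6-y>q3

Handle the two conditions separately and then intersect. The first has 4 states tracking whether the input so far still matches the prefix `xy`; the second has 4 states tracking the input length modulo 4. A product state is a pair (one from each), accepting exactly when both do. After merging equivalent states the machine shrinks.
7 states suffice.
        x   y  
>  q0   q1  q2 
   q1   q2  q3 
   q2   q2  q2 
   q3   q4  q4 
   q4   q5  q5 
 * q5   q6  q6 
   q6   q3  q3 
(> = start, * = accepting)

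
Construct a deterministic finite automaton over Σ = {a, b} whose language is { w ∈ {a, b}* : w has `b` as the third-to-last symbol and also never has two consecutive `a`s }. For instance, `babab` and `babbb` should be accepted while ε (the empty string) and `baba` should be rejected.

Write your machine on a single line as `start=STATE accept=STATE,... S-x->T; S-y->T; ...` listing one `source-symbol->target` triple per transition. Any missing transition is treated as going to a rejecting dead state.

start=S0; accept=S12,S13,S14; S0-a->S1; S0-b->S2; S1-a->S3; S1-b->S4; S2-a->S5; S2-b->S6; S3-a->S7; S3-b->S8; S4-a->S9; S4-b->S10; S5-a->S11; S5-b->S12; S6-a->S13; S6-b->S14; S7-a->S7; S7-b->S8; S8-a->S15; S8-b->S16; S9-a->S11; S9-b->S12; S10-a->S13; S10-b->S14; S11-a->S7; S11-b->S8; S12-a->S9; S12-b->S10; S13-a->S11; S13-b->S12; S14-a->S13; S14-b->S14; S15-a->S11; S15-b->S17; S16-a->S18; S16-b->S19; S17-a->S15; S17-b->S16; S18-a->S11; S18-b->S17; S19-a->S18; S19-b->S19

Build one automaton per condition and run them in lockstep. The first has 15 states tracking the last 3 symbols read; the second has 3 states tracking partial matches of the forbidden pattern `aa`. A product state is a pair (one from each), accepting exactly when both do.
20 states suffice.
          a    b  
>  S0     S1   S2 
   S1     S3   S4 
   S2     S5   S6 
   S3     S7   S8 
   S4     S9  S10 
   S5    S11  S12 
   S6    S13  S14 
   S7     S7   S8 
   S8    S15  S16 
   S9    S11  S12 
   S10   S13  S14 
   S11    S7   S8 
 * S12    S9  S10 
 * S13   S11  S12 
 * S14   S13  S14 
   S15   S11  S17 
   S16   S18  S19 
   S17   S15  S16 
   S18   S11  S17 
   S19   S18  S19 
(> = start, * = accepting)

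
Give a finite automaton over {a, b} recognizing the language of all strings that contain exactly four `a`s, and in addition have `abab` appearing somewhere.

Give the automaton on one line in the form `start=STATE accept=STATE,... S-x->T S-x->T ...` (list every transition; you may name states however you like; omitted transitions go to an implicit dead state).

start=s0 accept=s21 s0-a->s1 s0-b->s0 s1-a->s2 s1-b->s3 s2-a->s4 s2-b->s5 s3-a->s6 s3-b->s7 s4-a->s8 s4-b->s9 s5-a->s10 s5-b->s11 s6-a->s4 s6-b->s12 s7-a->s2 s7-b->s7 s8-a->s13 s8-b->s14 s9-a->s15 s9-b->s16 s10-a->s8 s10-b->s17 s11-a->s4 s11-b->s11 s12-a->s17 s12-b->s12 s13-a->s13 s13-b->s18 s14-a->s19 s14-b->s20 s15-a->s13 s15-b->s21 s16-a->s8 s16-b->s16 s17-a->s21 s17-b->s17 s18-a->s19 s18-b->s22 s19-a->s13 s19-b->s23 s20-a->s13 s20-b->s20 s21-a->s23 s21-b->s21 s22-a->s13 s22-b->s22 s23-a->s23 s23-b->s23

Handle the two conditions separately and then intersect. One (6 states) tracks the count of `a`s, saturating at 5; the other (5 states) tracks whether and how much of `abab` has been seen. Each combined state is a pair, one component from each; accept when both components accept.
A 24-state machine:
          a    b  
>  s0     s1   s0 
   s1     s2   s3 
   s2     s4   s5 
   s3     s6   s7 
   s4     s8   s9 
   s5    s10  s11 
   s6     s4  s12 
   s7     s2   s7 
   s8    s13  s14 
   s9    s15  s16 
   s10    s8  s17 
   s11    s4  s11 
   s12   s17  s12 
   s13   s13  s18 
   s14   s19  s20 
   s15   s13  s21 
   s16    s8  s16 
   s17   s21  s17 
   s18   s19  s22 
   s19   s13  s23 
   s20   s13  s20 
 * s21   s23  s21 
   s22   s13  s22 
   s23   s23  s23 
(> = start, * = accepting)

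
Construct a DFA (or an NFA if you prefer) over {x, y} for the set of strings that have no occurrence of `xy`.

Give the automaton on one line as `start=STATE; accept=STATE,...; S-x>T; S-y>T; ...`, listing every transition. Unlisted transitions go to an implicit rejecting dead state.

start=A; accept=A,B; A-x>B; A-y>A; B-x>B; B-y>C; C-x>C; C-y>C

This is the complement of 'contains `xy`'. Use the same substring-matching states — A through C holding how much of `xy` has just been matched — but flip the accepting set: everything except the trap C accepts.
With 3 states:
       x  y 
>* A   B  A 
 * B   B  C 
   C   C  C 
(> = start, * = accepting)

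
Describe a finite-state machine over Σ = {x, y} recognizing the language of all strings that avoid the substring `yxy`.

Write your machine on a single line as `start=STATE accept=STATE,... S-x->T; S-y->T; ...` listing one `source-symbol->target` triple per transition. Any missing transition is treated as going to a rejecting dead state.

start=A; accept=A,B,C; A-x->A; A-y->B; B-x->C; B-y->B; C-x->A; C-y->D; D-x->D; D-y->D

Track partial matches of the forbidden pattern `yxy`. State D is a dead state reached once `yxy` has occurred; every other state accepts. A means no part of `yxy` is currently matched.
A 4-state machine:
       x  y 
>* A   A  B 
 * B   C  B 
 * C   A  D 
   D   D  D 
(> = start, * = accepting)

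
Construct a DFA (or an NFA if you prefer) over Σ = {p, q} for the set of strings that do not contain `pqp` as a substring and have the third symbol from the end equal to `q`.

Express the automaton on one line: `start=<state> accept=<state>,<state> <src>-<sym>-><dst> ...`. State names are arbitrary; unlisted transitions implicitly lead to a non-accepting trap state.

start=s0 accept=s7,s8,s9,s10 s0-p->s1 s0-q->s2 s1-p->s1 s1-q->s3 s2-p->s4 s2-q->s5 s3-p->s6 s3-q->s5 s4-p->s7 s4-q->s8 s5-p->s9 s5-q->s10 s6-p->s6 s6-q->s6 s7-p->s1 s7-q->s3 s8-p->s6 s8-q->s5 s9-p->s7 s9-q->s8 s10-p->s9 s10-q->s10

Handle the two conditions separately and then intersect. The first has 4 states tracking partial matches of the forbidden pattern `pqp`; the second has 15 states tracking the last 3 symbols read. A product state is a pair (one from each), accepting exactly when both do. Equivalent product states are then merged.
          p    q  
>  s0     s1   s2 
   s1     s1   s3 
   s2     s4   s5 
   s3     s6   s5 
   s4     s7   s8 
   s5     s9  s10 
   s6     s6   s6 
 * s7     s1   s3 
 * s8     s6   s5 
 * s9     s7   s8 
 * s10    s9  s10 
(> = start, * = accepting)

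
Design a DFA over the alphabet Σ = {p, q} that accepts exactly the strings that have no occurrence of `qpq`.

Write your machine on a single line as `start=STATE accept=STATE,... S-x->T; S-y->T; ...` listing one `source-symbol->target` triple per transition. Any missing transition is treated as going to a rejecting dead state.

start=s0; accept=s0,s1,s2; s0-p->s0; s0-q->s1; s1-p->s2; s1-q->s1; s2-p->s0; s2-q->s3; s3-p->s3; s3-q->s3

Track partial matches of the forbidden pattern `qpq`. State s3 is a dead state reached once `qpq` has occurred; every other state accepts. s0 means no part of `qpq` is currently matched.
        p   q  
>* s0   s0  s1 
 * s1   s2  s1 
 * s2   s0  s3 
   s3   s3  s3 
(> = start, * = accepting)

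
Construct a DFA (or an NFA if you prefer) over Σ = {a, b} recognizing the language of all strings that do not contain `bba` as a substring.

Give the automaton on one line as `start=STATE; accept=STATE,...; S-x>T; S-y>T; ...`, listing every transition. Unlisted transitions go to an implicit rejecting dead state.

This is the complement of 'contains `bba`'. Use the same substring-matching states — q0 through q3 holding how much of `bba` has just been matched — but flip the accepting set: everything except the trap q3 accepts.
With 4 states:
        a   b  
>* q0   q0  q1 
 * q1   q0  q2 
 * q2   q3  q2 
   q3   q3  q3 
(> = start, * = accepting)

start=q0; accept=q0,q1,q2; q0-a>q0; q0-b>q1; q1-a>q0; q1-b>q2; q2-a>q3; q2-b>q2; q3-a>q3; q3-b>q3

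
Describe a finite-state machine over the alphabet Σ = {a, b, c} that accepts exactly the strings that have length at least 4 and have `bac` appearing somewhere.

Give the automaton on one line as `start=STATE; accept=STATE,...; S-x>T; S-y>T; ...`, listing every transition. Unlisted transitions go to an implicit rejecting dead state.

start=q0; accept=q7; q0-a>q1; q0-b>q2; q0-c>q1; q1-a>q1; q1-b>q3; q1-c>q1; q2-a>q4; q2-b>q3; q2-c>q1; q3-a>q5; q3-b>q3; q3-c>q1; q4-a>q1; q4-b>q3; q4-c>q6; q5-a>q1; q5-b>q3; q5-c>q7; q6-a>q7; q6-b>q7; q6-c>q7; q7-a>q7; q7-b>q7; q7-c>q7

Build one automaton per condition and run them in lockstep. One (6 states) tracks the input length, saturating at 5; the other (4 states) tracks whether and how much of `bac` has been seen. Each combined state is a pair, one component from each; accept when both components accept. After merging equivalent states the machine shrinks.
With 8 states:
        a   b   c  
>  q0   q1  q2  q1 
   q1   q1  q3  q1 
   q2   q4  q3  q1 
   q3   q5  q3  q1 
   q4   q1  q3  q6 
   q5   q1  q3  q7 
   q6   q7  q7  q7 
 * q7   q7  q7  q7 
(> = start, * = accepting)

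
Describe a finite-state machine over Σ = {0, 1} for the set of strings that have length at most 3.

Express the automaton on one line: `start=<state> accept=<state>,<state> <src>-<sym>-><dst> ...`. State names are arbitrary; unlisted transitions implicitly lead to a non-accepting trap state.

start=q0 accept=q0,q1,q2,q3 q0-0->q1 q0-1->q1 q1-0->q2 q1-1->q2 q2-0->q3 q2-1->q3 q3-0->q4 q3-1->q4 q4-0->q4 q4-1->q4

We only need to distinguish lengths 0, 1, …, 3, and '>3'. Chain q0 → q1 → q2 → q3 → q4 on every symbol, with q4 looping. Accepting states: {q0, q1, q2, q3}.
A 5-state machine:
        0   1  
>* q0   q1  q1 
 * q1   q2  q2 
 * q2   q3  q3 
 * q3   q4  q4 
   q4   q4  q4 
(> = start, * = accepting)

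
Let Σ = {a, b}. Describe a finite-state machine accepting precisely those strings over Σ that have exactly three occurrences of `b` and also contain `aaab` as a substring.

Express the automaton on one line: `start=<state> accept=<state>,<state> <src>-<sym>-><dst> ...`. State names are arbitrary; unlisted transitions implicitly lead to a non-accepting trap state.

Run two small machines in parallel and take their product. The first has 5 states tracking the count of `b`s, saturating at 4; the second has 5 states tracking whether and how much of `aaab` has been seen. A product state is a pair (one from each), accepting exactly when both do. After merging equivalent states the machine shrinks.
A 14-state machine:
          a    b  
>  q0     q1   q2 
   q1     q3   q2 
   q2     q4   q5 
   q3     q6   q2 
   q4     q7   q5 
   q5     q8   q9 
   q6     q6  q10 
   q7    q10   q5 
   q8    q11   q9 
   q9     q9   q9 
   q10   q10  q12 
   q11   q12   q9 
   q12   q12  q13 
 * q13   q13   q9 
(> = start, * = accepting)

start=q0 accept=q13 q0-a->q1 q0-b->q2 q1-a->q3 q1-b->q2 q2-a->q4 q2-b->q5 q3-a->q6 q3-b->q2 q4-a->q7 q4-b->q5 q5-a->q8 q5-b->q9 q6-a->q6 q6-b->q10 q7-a->q10 q7-b->q5 q8-a->q11 q8-b->q9 q9-a->q9 q9-b->q9 q10-a->q10 q10-b->q12 q11-a->q12 q11-b->q9 q12-a->q12 q12-b->q13 q13-a->q13 q13-b->q9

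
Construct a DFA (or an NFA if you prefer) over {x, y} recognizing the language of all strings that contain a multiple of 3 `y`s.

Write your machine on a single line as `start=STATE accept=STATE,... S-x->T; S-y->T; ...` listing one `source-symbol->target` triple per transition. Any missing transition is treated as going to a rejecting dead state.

start=A; accept=A; A-x->A; A-y->B; B-x->B; B-y->C; C-x->C; C-y->A

The only thing that matters is how many `y`s have appeared, reduced mod 3. Use one state per residue: A for 0, …, C for 2. Reading `y` moves to the next residue; anything else stays put. A is accepting.
3 states suffice.
       x  y 
>* A   A  B 
   B   B  C 
   C   C  A 
(> = start, * = accepting)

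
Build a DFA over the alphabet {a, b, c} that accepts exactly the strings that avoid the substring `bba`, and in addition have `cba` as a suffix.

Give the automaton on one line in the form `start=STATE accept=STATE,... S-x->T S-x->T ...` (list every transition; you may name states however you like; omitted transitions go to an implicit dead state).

start=q0 accept=q6 q0-a->q0 q0-b->q1 q0-c->q2 q1-a->q0 q1-b->q3 q1-c->q2 q2-a->q0 q2-b->q4 q2-c->q2 q3-a->q5 q3-b->q3 q3-c->q2 q4-a->q6 q4-b->q3 q4-c->q2 q5-a->q5 q5-b->q5 q5-c->q5 q6-a->q0 q6-b->q1 q6-c->q2

Run two small machines in parallel and take their product. One (4 states) tracks partial matches of the forbidden pattern `bba`; the other (4 states) tracks how much of the suffix `cba` has currently been matched. Each combined state is a pair, one component from each; accept when both components accept. After merging equivalent states the machine shrinks.
7 states suffice.
        a   b   c  
>  q0   q0  q1  q2 
   q1   q0  q3  q2 
   q2   q0  q4  q2 
   q3   q5  q3  q2 
   q4   q6  q3  q2 
   q5   q5  q5  q5 
 * q6   q0  q1  q2 
(> = start, * = accepting)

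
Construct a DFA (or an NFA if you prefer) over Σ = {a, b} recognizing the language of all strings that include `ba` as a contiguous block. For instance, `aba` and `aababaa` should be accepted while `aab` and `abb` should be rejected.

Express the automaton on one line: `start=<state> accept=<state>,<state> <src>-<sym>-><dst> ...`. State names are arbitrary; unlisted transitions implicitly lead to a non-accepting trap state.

Track how much of `ba` has been matched so far: state q0 is no progress, q2 is the absorbing accept state reached once `ba` has occurred. Intermediate states record partial matches; on a mismatch, fall back to the longest reusable overlap.
        a   b  
>  q0   q0  q1 
   q1   q2  q1 
 * q2   q2  q2 
(> = start, * = accepting)

start=q0 accept=q2 q0-a->q0 q0-b->q1 q1-a->q2 q1-b->q1 q2-a->q2 q2-b->q2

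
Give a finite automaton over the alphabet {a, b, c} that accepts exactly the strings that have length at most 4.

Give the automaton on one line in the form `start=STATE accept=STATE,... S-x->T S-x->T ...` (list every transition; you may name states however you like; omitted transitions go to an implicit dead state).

start=S0 accept=S0,S1,S2,S3,S4 S0-a->S1 S0-b->S1 S0-c->S1 S1-a->S2 S1-b->S2 S1-c->S2 S2-a->S3 S2-b->S3 S2-c->S3 S3-a->S4 S3-b->S4 S3-c->S4 S4-a->S5 S4-b->S5 S4-c->S5 S5-a->S5 S5-b->S5 S5-c->S5

Count input length up to 5: every symbol moves from S0 toward S5, which means 'more than 4' and absorbs. Accept from {S0, S1, S2, S3, S4}.
With 6 states:
        a   b   c  
>* S0   S1  S1  S1 
 * S1   S2  S2  S2 
 * S2   S3  S3  S3 
 * S3   S4  S4  S4 
 * S4   S5  S5  S5 
   S5   S5  S5  S5 
(> = start, * = accepting)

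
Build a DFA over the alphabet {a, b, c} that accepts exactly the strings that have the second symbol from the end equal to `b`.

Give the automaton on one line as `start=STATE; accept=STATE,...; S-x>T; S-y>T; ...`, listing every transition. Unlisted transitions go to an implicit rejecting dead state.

start=S0; accept=S7,S8,S9; S0-a>S1; S0-b>S2; S0-c>S3; S1-a>S4; S1-b>S5; S1-c>S6; S2-a>S7; S2-b>S8; S2-c>S9; S3-a>S10; S3-b>S11; S3-c>S12; S4-a>S4; S4-b>S5; S4-c>S6; S5-a>S7; S5-b>S8; S5-c>S9; S6-a>S10; S6-b>S11; S6-c>S12; S7-a>S4; S7-b>S5; S7-c>S6; S8-a>S7; S8-b>S8; S8-c>S9; S9-a>S10; S9-b>S11; S9-c>S12; S10-a>S4; S10-b>S5; S10-c>S6; S11-a>S7; S11-b>S8; S11-c>S9; S12-a>S10; S12-b>S11; S12-c>S12

A DFA must remember the last 2 symbols (since which symbol is second-to-last isn't known until the input ends). Use one state per possible window of the last ≤2 symbols; accept from those whose window starts with `b`.
13 states suffice.
          a    b    c  
>  S0     S1   S2   S3 
   S1     S4   S5   S6 
   S2     S7   S8   S9 
   S3    S10  S11  S12 
   S4     S4   S5   S6 
   S5     S7   S8   S9 
   S6    S10  S11  S12 
 * S7     S4   S5   S6 
 * S8     S7   S8   S9 
 * S9    S10  S11  S12 
   S10    S4   S5   S6 
   S11    S7   S8   S9 
   S12   S10  S11  S12 
(> = start, * = accepting)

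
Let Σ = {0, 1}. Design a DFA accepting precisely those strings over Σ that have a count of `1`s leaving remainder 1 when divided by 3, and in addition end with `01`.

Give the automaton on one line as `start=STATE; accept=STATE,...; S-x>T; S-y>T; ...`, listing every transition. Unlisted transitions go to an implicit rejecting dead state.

Run two small machines in parallel and take their product. The first has 3 states tracking the count of `1`s modulo 3; the second has 3 states tracking how much of the suffix `01` has currently been matched. A product state is a pair (one from each), accepting exactly when both do.
A 9-state machine:
        0   1  
>  s0   s1  s2 
   s1   s1  s3 
   s2   s4  s5 
 * s3   s4  s5 
   s4   s4  s6 
   s5   s7  s0 
   s6   s7  s0 
   s7   s7  s8 
   s8   s1  s2 
(> = start, * = accepting)

start=s0; accept=s3; s0-0>s1; s0-1>s2; s1-0>s1; s1-1>s3; s2-0>s4; s2-1>s5; s3-0>s4; s3-1>s5; s4-0>s4; s4-1>s6; s5-0>s7; s5-1>s0; s6-0>s7; s6-1>s0; s7-0>s7; s7-1>s8; s8-0>s1; s8-1>s2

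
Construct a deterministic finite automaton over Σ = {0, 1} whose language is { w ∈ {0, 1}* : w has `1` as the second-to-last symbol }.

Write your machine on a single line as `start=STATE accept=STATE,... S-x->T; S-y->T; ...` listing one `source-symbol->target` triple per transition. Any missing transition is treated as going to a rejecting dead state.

start=q0; accept=q5,q6; q0-0->q1; q0-1->q2; q1-0->q3; q1-1->q4; q2-0->q5; q2-1->q6; q3-0->q3; q3-1->q4; q4-0->q5; q4-1->q6; q5-0->q3; q5-1->q4; q6-0->q5; q6-1->q6

A DFA must remember the last 2 symbols (since which symbol is second-to-last isn't known until the input ends). Use one state per possible window of the last ≤2 symbols; accept from those whose window starts with `1`.
        0   1  
>  q0   q1  q2 
   q1   q3  q4 
   q2   q5  q6 
   q3   q3  q4 
   q4   q5  q6 
 * q5   q3  q4 
 * q6   q5  q6 
(> = start, * = accepting)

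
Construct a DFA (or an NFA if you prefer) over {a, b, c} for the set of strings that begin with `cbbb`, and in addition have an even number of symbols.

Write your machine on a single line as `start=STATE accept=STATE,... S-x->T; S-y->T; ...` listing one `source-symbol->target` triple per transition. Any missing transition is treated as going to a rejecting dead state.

Handle the two conditions separately and then intersect. One (6 states) tracks whether the input so far still matches the prefix `cbbb`; the other (2 states) tracks the input length modulo 2. Each combined state is a pair, one component from each; accept when both components accept. Equivalent product states are then merged.
With 7 states:
        a   b   c  
>  q0   q1  q1  q2 
   q1   q1  q1  q1 
   q2   q1  q3  q1 
   q3   q1  q4  q1 
   q4   q1  q5  q1 
 * q5   q6  q6  q6 
   q6   q5  q5  q5 
(> = start, * = accepting)

start=q0; accept=q5; q0-a->q1; q0-b->q1; q0-c->q2; q1-a->q1; q1-b->q1; q1-c->q1; q2-a->q1; q2-b->q3; q2-c->q1; q3-a->q1; q3-b->q4; q3-c->q1; q4-a->q1; q4-b->q5; q4-c->q1; q5-a->q6; q5-b->q6; q5-c->q6; q6-a->q5; q6-b->q5; q6-c->q5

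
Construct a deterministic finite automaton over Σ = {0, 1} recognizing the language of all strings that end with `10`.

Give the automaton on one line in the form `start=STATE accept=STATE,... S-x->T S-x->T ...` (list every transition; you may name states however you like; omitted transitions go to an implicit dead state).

Remember how much of `10` the current input suffix matches. State A means no match yet; B means the last symbol is `1`; C means the last 2 symbols are `10`. Only C accepts. On a mismatch, fall back to the longest proper suffix that is still a prefix of `10`.
A 3-state machine:
       0  1 
>  A   A  B 
   B   C  B 
 * C   A  B 
(> = start, * = accepting)

start=A accept=C A-0->A A-1->B B-0->C B-1->B C-0->A C-1->B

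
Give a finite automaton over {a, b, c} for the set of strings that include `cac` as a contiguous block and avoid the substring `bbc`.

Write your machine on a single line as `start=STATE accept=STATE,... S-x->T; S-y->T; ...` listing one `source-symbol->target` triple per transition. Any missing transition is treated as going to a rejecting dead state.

start=q0; accept=q6,q9,q11; q0-a->q0; q0-b->q1; q0-c->q2; q1-a->q0; q1-b->q3; q1-c->q2; q2-a->q4; q2-b->q1; q2-c->q2; q3-a->q0; q3-b->q3; q3-c->q5; q4-a->q0; q4-b->q1; q4-c->q6; q5-a->q7; q5-b->q8; q5-c->q5; q6-a->q6; q6-b->q9; q6-c->q6; q7-a->q8; q7-b->q8; q7-c->q10; q8-a->q8; q8-b->q8; q8-c->q5; q9-a->q6; q9-b->q11; q9-c->q6; q10-a->q10; q10-b->q10; q10-c->q10; q11-a->q6; q11-b->q11; q11-c->q10

Handle the two conditions separately and then intersect. The first has 4 states tracking whether and how much of `cac` has been seen; the second has 4 states tracking partial matches of the forbidden pattern `bbc`. A product state is a pair (one from each), accepting exactly when both do.
A 12-state machine:
          a    b    c  
>  q0     q0   q1   q2 
   q1     q0   q3   q2 
   q2     q4   q1   q2 
   q3     q0   q3   q5 
   q4     q0   q1   q6 
   q5     q7   q8   q5 
 * q6     q6   q9   q6 
   q7     q8   q8  q10 
   q8     q8   q8   q5 
 * q9     q6  q11   q6 
   q10   q10  q10  q10 
 * q11    q6  q11  q10 
(> = start, * = accepting)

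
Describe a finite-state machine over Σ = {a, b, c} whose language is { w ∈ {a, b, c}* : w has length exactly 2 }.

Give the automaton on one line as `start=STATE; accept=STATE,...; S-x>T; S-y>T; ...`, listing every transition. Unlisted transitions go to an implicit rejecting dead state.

We only need to distinguish lengths 0, 1, …, 2, and '>2'. Chain q0 → q1 → q2 → q3 on every symbol, with q3 looping. Accepting states: {q2}.
4 states suffice.
        a   b   c  
>  q0   q1  q1  q1 
   q1   q2  q2  q2 
 * q2   q3  q3  q3 
   q3   q3  q3  q3 
(> = start, * = accepting)

start=q0; accept=q2; q0-a>q1; q0-b>q1; q0-c>q1; q1-a>q2; q1-b>q2; q1-c>q2; q2-a>q3; q2-b>q3; q2-c>q3; q3-a>q3; q3-b>q3; q3-c>q3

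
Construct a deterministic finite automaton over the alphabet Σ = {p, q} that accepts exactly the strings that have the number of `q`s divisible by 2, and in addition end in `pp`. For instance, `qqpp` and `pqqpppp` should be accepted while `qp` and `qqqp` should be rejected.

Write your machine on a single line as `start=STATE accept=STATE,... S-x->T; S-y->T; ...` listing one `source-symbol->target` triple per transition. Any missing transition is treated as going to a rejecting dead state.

Handle the two conditions separately and then intersect. The first has 2 states tracking the count of `q`s modulo 2; the second has 3 states tracking how much of the suffix `pp` has currently been matched. A product state is a pair (one from each), accepting exactly when both do. After merging equivalent states the machine shrinks.
A 4-state machine:
        p   q  
>  S0   S1  S2 
   S1   S3  S2 
   S2   S2  S0 
 * S3   S3  S2 
(> = start, * = accepting)

start=S0; accept=S3; S0-p->S1; S0-q->S2; S1-p->S3; S1-q->S2; S2-p->S2; S2-q->S0; S3-p->S3; S3-q->S2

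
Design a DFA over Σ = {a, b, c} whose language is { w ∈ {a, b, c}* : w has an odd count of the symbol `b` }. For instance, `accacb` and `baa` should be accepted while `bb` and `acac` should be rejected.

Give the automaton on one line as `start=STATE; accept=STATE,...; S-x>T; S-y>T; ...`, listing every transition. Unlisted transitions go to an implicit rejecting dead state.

start=S0; accept=S1; S0-a>S0; S0-b>S1; S0-c>S0; S1-a>S1; S1-b>S0; S1-c>S1

Keep the running count of `b`s modulo 2: each `b` advances along the cycle S0 → S1 → S0 while other symbols loop. Accept at S1.
        a   b   c  
>  S0   S0  S1  S0 
 * S1   S1  S0  S1 
(> = start, * = accepting)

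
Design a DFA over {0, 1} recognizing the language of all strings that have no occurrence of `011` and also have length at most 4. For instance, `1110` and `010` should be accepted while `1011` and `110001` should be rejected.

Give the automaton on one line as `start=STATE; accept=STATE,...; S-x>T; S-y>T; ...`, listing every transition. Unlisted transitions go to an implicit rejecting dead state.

Run two small machines in parallel and take their product. One (4 states) tracks partial matches of the forbidden pattern `011`; the other (6 states) tracks the input length, saturating at 5. Each combined state is a pair, one component from each; accept when both components accept. Equivalent product states are then merged.
        0   1  
>* q0   q1  q2 
 * q1   q3  q4 
 * q2   q3  q5 
 * q3   q6  q7 
 * q4   q6  q8 
 * q5   q6  q6 
 * q6   q9  q9 
 * q7   q9  q8 
   q8   q8  q8 
 * q9   q8  q8 
(> = start, * = accepting)

start=q0; accept=q0,q1,q2,q3,q4,q5,q6,q7,q9; q0-0>q1; q0-1>q2; q1-0>q3; q1-1>q4; q2-0>q3; q2-1>q5; q3-0>q6; q3-1>q7; q4-0>q6; q4-1>q8; q5-0>q6; q5-1>q6; q6-0>q9; q6-1>q9; q7-0>q9; q7-1>q8; q8-0>q8; q8-1>q8; q9-0>q8; q9-1>q8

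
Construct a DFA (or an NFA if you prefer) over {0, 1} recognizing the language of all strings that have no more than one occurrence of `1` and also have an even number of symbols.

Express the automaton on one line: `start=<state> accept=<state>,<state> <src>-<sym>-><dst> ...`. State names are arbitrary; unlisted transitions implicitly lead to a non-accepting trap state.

start=q0 accept=q0,q3 q0-0->q1 q0-1->q2 q1-0->q0 q1-1->q3 q2-0->q3 q2-1->q4 q3-0->q2 q3-1->q4 q4-0->q4 q4-1->q4

Run two small machines in parallel and take their product. One (3 states) tracks the count of `1`s, saturating at 2; the other (2 states) tracks the input length modulo 2. Each combined state is a pair, one component from each; accept when both components accept. After merging equivalent states the machine shrinks.
        0   1  
>* q0   q1  q2 
   q1   q0  q3 
   q2   q3  q4 
 * q3   q2  q4 
   q4   q4  q4 
(> = start, * = accepting)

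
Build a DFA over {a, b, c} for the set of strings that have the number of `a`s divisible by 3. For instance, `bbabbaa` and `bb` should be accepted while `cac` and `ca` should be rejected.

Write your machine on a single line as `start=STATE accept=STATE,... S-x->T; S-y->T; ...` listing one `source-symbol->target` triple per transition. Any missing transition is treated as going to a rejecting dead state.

Keep the running count of `a`s modulo 3: each `a` advances along the cycle q0 → q1 → q2 → q0 while other symbols loop. Accept at q0.
3 states suffice.
        a   b   c  
>* q0   q1  q0  q0 
   q1   q2  q1  q1 
   q2   q0  q2  q2 
(> = start, * = accepting)

start=q0; accept=q0; q0-a->q1; q0-b->q0; q0-c->q0; q1-a->q2; q1-b->q1; q1-c->q1; q2-a->q0; q2-b->q2; q2-c->q2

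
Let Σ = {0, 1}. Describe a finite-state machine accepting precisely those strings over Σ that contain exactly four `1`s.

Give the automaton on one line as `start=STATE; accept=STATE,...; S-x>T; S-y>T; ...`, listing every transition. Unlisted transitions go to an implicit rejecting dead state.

start=s0; accept=s4; s0-0>s0; s0-1>s1; s1-0>s1; s1-1>s2; s2-0>s2; s2-1>s3; s3-0>s3; s3-1>s4; s4-0>s4; s4-1>s5; s5-0>s5; s5-1>s5

Only the number of `1`s matters, and only up to 5. Make a chain s0 → s1 → s2 → s3 → s4 → s5 advanced by each `1` (with s5 absorbing); every other symbol self-loops. The accepting set is {s4}.
6 states suffice.
        0   1  
>  s0   s0  s1 
   s1   s1  s2 
   s2   s2  s3 
   s3   s3  s4 
 * s4   s4  s5 
   s5   s5  s5 
(> = start, * = accepting)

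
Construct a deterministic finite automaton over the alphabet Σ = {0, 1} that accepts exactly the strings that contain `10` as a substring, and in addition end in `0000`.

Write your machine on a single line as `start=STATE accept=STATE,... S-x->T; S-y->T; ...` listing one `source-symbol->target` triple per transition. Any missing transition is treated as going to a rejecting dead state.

start=S0; accept=S10; S0-0->S1; S0-1->S2; S1-0->S3; S1-1->S2; S2-0->S4; S2-1->S2; S3-0->S5; S3-1->S2; S4-0->S6; S4-1->S7; S5-0->S8; S5-1->S2; S6-0->S9; S6-1->S7; S7-0->S4; S7-1->S7; S8-0->S8; S8-1->S2; S9-0->S10; S9-1->S7; S10-0->S10; S10-1->S7

Build one automaton per condition and run them in lockstep. The first has 3 states tracking whether and how much of `10` has been seen; the second has 5 states tracking how much of the suffix `0000` has currently been matched. A product state is a pair (one from each), accepting exactly when both do.
With 11 states:
          0    1  
>  S0     S1   S2 
   S1     S3   S2 
   S2     S4   S2 
   S3     S5   S2 
   S4     S6   S7 
   S5     S8   S2 
   S6     S9   S7 
   S7     S4   S7 
   S8     S8   S2 
   S9    S10   S7 
 * S10   S10   S7 
(> = start, * = accepting)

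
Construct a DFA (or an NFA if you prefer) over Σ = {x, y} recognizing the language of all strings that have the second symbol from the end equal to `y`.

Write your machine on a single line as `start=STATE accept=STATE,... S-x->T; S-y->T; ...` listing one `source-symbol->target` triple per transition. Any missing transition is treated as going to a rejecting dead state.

Because acceptance depends on a position counted from the end, the machine has to buffer the most recent 2 symbols. Make each state the string of the last up-to-2 symbols read; on input `x` shift the window left and append `x`. Accept when the buffered window has length 2 and begins with `y`.
With 7 states:
        x   y  
>  S0   S1  S2 
   S1   S3  S4 
   S2   S5  S6 
   S3   S3  S4 
   S4   S5  S6 
 * S5   S3  S4 
 * S6   S5  S6 
(> = start, * = accepting)

start=S0; accept=S5,S6; S0-x->S1; S0-y->S2; S1-x->S3; S1-y->S4; S2-x->S5; S2-y->S6; S3-x->S3; S3-y->S4; S4-x->S5; S4-y->S6; S5-x->S3; S5-y->S4; S6-x->S5; S6-y->S6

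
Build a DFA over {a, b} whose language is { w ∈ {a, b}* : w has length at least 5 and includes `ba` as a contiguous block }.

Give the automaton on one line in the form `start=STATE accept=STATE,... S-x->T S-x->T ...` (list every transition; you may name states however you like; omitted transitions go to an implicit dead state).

start=s0 accept=s14,s17 s0-a->s1 s0-b->s2 s1-a->s3 s1-b->s4 s2-a->s5 s2-b->s4 s3-a->s6 s3-b->s7 s4-a->s8 s4-b->s7 s5-a->s8 s5-b->s8 s6-a->s9 s6-b->s10 s7-a->s11 s7-b->s10 s8-a->s11 s8-b->s11 s9-a->s12 s9-b->s13 s10-a->s14 s10-b->s13 s11-a->s14 s11-b->s14 s12-a->s15 s12-b->s16 s13-a->s17 s13-b->s16 s14-a->s17 s14-b->s17 s15-a->s15 s15-b->s16 s16-a->s17 s16-b->s16 s17-a->s17 s17-b->s17

Handle the two conditions separately and then intersect. One (7 states) tracks the input length, saturating at 6; the other (3 states) tracks whether and how much of `ba` has been seen. Each combined state is a pair, one component from each; accept when both components accept.
18 states suffice.
          a    b  
>  s0     s1   s2 
   s1     s3   s4 
   s2     s5   s4 
   s3     s6   s7 
   s4     s8   s7 
   s5     s8   s8 
   s6     s9  s10 
   s7    s11  s10 
   s8    s11  s11 
   s9    s12  s13 
   s10   s14  s13 
   s11   s14  s14 
   s12   s15  s16 
   s13   s17  s16 
 * s14   s17  s17 
   s15   s15  s16 
   s16   s17  s16 
 * s17   s17  s17 
(> = start, * = accepting)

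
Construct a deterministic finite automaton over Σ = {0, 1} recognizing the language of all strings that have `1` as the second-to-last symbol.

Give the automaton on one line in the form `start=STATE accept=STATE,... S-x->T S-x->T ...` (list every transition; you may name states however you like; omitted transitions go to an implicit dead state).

A DFA must remember the last 2 symbols (since which symbol is second-to-last isn't known until the input ends). Use one state per possible window of the last ≤2 symbols; accept from those whose window starts with `1`.
With 7 states:
        0   1  
>  s0   s1  s2 
   s1   s3  s4 
   s2   s5  s6 
   s3   s3  s4 
   s4   s5  s6 
 * s5   s3  s4 
 * s6   s5  s6 
(> = start, * = accepting)

start=s0 accept=s5,s6 s0-0->s1 s0-1->s2 s1-0->s3 s1-1->s4 s2-0->s5 s2-1->s6 s3-0->s3 s3-1->s4 s4-0->s5 s4-1->s6 s5-0->s3 s5-1->s4 s6-0->s5 s6-1->s6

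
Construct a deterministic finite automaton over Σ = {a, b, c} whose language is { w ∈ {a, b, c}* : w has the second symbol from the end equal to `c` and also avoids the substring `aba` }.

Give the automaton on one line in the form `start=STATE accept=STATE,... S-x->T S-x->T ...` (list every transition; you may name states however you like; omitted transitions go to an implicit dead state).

Handle the two conditions separately and then intersect. One (13 states) tracks the last 2 symbols read; the other (4 states) tracks partial matches of the forbidden pattern `aba`. Each combined state is a pair, one component from each; accept when both components accept.
With 22 states:
          a    b    c  
>  S0     S1   S2   S3 
   S1     S4   S5   S6 
   S2     S7   S8   S9 
   S3    S10  S11  S12 
   S4     S4   S5   S6 
   S5    S13   S8   S9 
   S6    S10  S11  S12 
   S7     S4   S5   S6 
   S8     S7   S8   S9 
   S9    S10  S11  S12 
 * S10    S4   S5   S6 
 * S11    S7   S8   S9 
 * S12   S10  S11  S12 
   S13   S14  S15  S16 
   S14   S14  S15  S16 
   S15   S13  S17  S18 
   S16   S19  S20  S21 
   S17   S13  S17  S18 
   S18   S19  S20  S21 
   S19   S14  S15  S16 
   S20   S13  S17  S18 
   S21   S19  S20  S21 
(> = start, * = accepting)

start=S0 accept=S10,S11,S12 S0-a->S1 S0-b->S2 S0-c->S3 S1-a->S4 S1-b->S5 S1-c->S6 S2-a->S7 S2-b->S8 S2-c->S9 S3-a->S10 S3-b->S11 S3-c->S12 S4-a->S4 S4-b->S5 S4-c->S6 S5-a->S13 S5-b->S8 S5-c->S9 S6-a->S10 S6-b->S11 S6-c->S12 S7-a->S4 S7-b->S5 S7-c->S6 S8-a->S7 S8-b->S8 S8-c->S9 S9-a->S10 S9-b->S11 S9-c->S12 S10-a->S4 S10-b->S5 S10-c->S6 S11-a->S7 S11-b->S8 S11-c->S9 S12-a->S10 S12-b->S11 S12-c->S12 S13-a->S14 S13-b->S15 S13-c->S16 S14-a->S14 S14-b->S15 S14-c->S16 S15-a->S13 S15-b->S17 S15-c->S18 S16-a->S19 S16-b->S20 S16-c->S21 S17-a->S13 S17-b->S17 S17-c->S18 S18-a->S19 S18-b->S20 S18-c->S21 S19-a->S14 S19-b->S15 S19-c->S16 S20-a->S13 S20-b->S17 S20-c->S18 S21-a->S19 S21-b->S20 S21-c->S21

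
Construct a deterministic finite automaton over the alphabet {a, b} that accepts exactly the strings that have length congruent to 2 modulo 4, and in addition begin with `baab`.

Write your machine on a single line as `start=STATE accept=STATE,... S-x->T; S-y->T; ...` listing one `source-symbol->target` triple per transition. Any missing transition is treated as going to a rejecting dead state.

Build one automaton per condition and run them in lockstep. One (4 states) tracks the input length modulo 4; the other (6 states) tracks whether the input so far still matches the prefix `baab`. Each combined state is a pair, one component from each; accept when both components accept. After merging equivalent states the machine shrinks.
9 states suffice.
        a   b  
>  q0   q1  q2 
   q1   q1  q1 
   q2   q3  q1 
   q3   q4  q1 
   q4   q1  q5 
   q5   q6  q6 
   q6   q7  q7 
 * q7   q8  q8 
   q8   q5  q5 
(> = start, * = accepting)

start=q0; accept=q7; q0-a->q1; q0-b->q2; q1-a->q1; q1-b->q1; q2-a->q3; q2-b->q1; q3-a->q4; q3-b->q1; q4-a->q1; q4-b->q5; q5-a->q6; q5-b->q6; q6-a->q7; q6-b->q7; q7-a->q8; q7-b->q8; q8-a->q5; q8-b->q5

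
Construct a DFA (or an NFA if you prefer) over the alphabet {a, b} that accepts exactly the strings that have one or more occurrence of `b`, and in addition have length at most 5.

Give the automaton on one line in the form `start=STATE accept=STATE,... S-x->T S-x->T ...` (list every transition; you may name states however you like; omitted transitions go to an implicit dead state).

start=S0 accept=S2,S4,S5,S7,S8,S10,S11,S13,S14 S0-a->S1 S0-b->S2 S1-a->S3 S1-b->S4 S2-a->S4 S2-b->S5 S3-a->S6 S3-b->S7 S4-a->S7 S4-b->S8 S5-a->S8 S5-b->S8 S6-a->S9 S6-b->S10 S7-a->S10 S7-b->S11 S8-a->S11 S8-b->S11 S9-a->S12 S9-b->S13 S10-a->S13 S10-b->S14 S11-a->S14 S11-b->S14 S12-a->S15 S12-b->S16 S13-a->S16 S13-b->S17 S14-a->S17 S14-b->S17 S15-a->S15 S15-b->S16 S16-a->S16 S16-b->S17 S17-a->S17 S17-b->S17

Build one automaton per condition and run them in lockstep. The first has 3 states tracking the count of `b`s, saturating at 2; the second has 7 states tracking the input length, saturating at 6. A product state is a pair (one from each), accepting exactly when both do.
18 states suffice.
          a    b  
>  S0     S1   S2 
   S1     S3   S4 
 * S2     S4   S5 
   S3     S6   S7 
 * S4     S7   S8 
 * S5     S8   S8 
   S6     S9  S10 
 * S7    S10  S11 
 * S8    S11  S11 
   S9    S12  S13 
 * S10   S13  S14 
 * S11   S14  S14 
   S12   S15  S16 
 * S13   S16  S17 
 * S14   S17  S17 
   S15   S15  S16 
   S16   S16  S17 
   S17   S17  S17 
(> = start, * = accepting)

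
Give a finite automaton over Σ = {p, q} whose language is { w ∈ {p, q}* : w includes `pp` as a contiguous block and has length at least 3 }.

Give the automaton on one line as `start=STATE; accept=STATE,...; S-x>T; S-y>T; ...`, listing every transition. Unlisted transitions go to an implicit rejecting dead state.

start=S0; accept=S5; S0-p>S1; S0-q>S2; S1-p>S3; S1-q>S2; S2-p>S4; S2-q>S2; S3-p>S5; S3-q>S5; S4-p>S5; S4-q>S2; S5-p>S5; S5-q>S5

Handle the two conditions separately and then intersect. The first has 3 states tracking whether and how much of `pp` has been seen; the second has 5 states tracking the input length, saturating at 4. A product state is a pair (one from each), accepting exactly when both do. Minimizing collapses redundant product states.
        p   q  
>  S0   S1  S2 
   S1   S3  S2 
   S2   S4  S2 
   S3   S5  S5 
   S4   S5  S2 
 * S5   S5  S5 
(> = start, * = accepting)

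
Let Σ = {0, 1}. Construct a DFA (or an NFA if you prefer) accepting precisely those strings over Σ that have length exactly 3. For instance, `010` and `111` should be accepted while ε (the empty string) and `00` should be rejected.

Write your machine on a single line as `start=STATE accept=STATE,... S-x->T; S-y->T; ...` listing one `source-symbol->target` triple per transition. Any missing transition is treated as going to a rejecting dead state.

start=q0; accept=q3; q0-0->q1; q0-1->q1; q1-0->q2; q1-1->q2; q2-0->q3; q2-1->q3; q3-0->q4; q3-1->q4; q4-0->q4; q4-1->q4

We only need to distinguish lengths 0, 1, …, 3, and '>3'. Chain q0 → q1 → q2 → q3 → q4 on every symbol, with q4 looping. Accepting states: {q3}.
A 5-state machine:
        0   1  
>  q0   q1  q1 
   q1   q2  q2 
   q2   q3  q3 
 * q3   q4  q4 
   q4   q4  q4 
(> = start, * = accepting)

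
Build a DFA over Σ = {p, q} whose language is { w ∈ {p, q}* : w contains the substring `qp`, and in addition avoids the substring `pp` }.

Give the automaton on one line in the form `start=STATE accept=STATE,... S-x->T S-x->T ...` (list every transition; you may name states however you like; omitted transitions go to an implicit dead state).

Handle the two conditions separately and then intersect. The first has 3 states tracking whether and how much of `qp` has been seen; the second has 3 states tracking partial matches of the forbidden pattern `pp`. A product state is a pair (one from each), accepting exactly when both do.
8 states suffice.
        p   q  
>  s0   s1  s2 
   s1   s3  s2 
   s2   s4  s2 
   s3   s3  s5 
 * s4   s6  s7 
   s5   s6  s5 
   s6   s6  s6 
 * s7   s4  s7 
(> = start, * = accepting)

start=s0 accept=s4,s7 s0-p->s1 s0-q->s2 s1-p->s3 s1-q->s2 s2-p->s4 s2-q->s2 s3-p->s3 s3-q->s5 s4-p->s6 s4-q->s7 s5-p->s6 s5-q->s5 s6-p->s6 s6-q->s6 s7-p->s4 s7-q->s7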